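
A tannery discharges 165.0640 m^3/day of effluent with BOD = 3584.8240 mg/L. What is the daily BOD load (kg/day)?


Formula: BOD_load = volume * conc / 1000
Substituting: BOD_load = 165.0640 * 3584.8240 / 1000
Result: 591.7254 kg/day


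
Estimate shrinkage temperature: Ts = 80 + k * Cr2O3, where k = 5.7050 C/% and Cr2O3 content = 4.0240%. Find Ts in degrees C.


Formula: Ts = 80 + k * Cr2O3
Substituting: Ts = 80 + 5.7050 * 4.0240
Result: 102.9569 C


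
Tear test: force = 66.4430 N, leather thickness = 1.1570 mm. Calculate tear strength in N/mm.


Formula: Tear strength = force / thickness
Substituting: Tear strength = 66.4430 / 1.1570
Result: 57.4270 N/mm


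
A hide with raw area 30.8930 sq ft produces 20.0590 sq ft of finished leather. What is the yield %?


Formula: Yield = finished / raw * 100
Substituting: Yield = 20.0590 / 30.8930 * 100
Result: 64.9306 %


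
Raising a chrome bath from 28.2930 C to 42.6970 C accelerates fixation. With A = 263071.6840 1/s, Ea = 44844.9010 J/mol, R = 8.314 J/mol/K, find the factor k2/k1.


T1 = 28.2930 + 273.15 = 301.4430 K; T2 = 42.6970 + 273.15 = 315.8470 K
k1 = A * exp(-Ea/(R*T1)) = 263071.6840 * exp(-44844.9010/(8.314*301.4430)) = 0.00445636 1/s
k2 = A * exp(-Ea/(R*T2)) = 263071.6840 * exp(-44844.9010/(8.314*315.8470)) = 0.010078 1/s
k2/k1 = 0.010078 / 0.00445636 = 2.2615


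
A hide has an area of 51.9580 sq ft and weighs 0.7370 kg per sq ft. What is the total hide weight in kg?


Formula: Weight = area * weight_per_sqft
Substituting: Weight = 51.9580 * 0.7370
Result: 38.2930 kg


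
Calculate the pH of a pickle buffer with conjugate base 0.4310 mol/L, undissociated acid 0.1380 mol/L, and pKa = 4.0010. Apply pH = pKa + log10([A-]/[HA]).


ratio = [A-] / [HA] = 0.4310 / 0.1380 = 3.1232
log10(ratio) = 0.4946
pH = pKa + log10(ratio) = 4.0010 + 0.4946 = 4.4956


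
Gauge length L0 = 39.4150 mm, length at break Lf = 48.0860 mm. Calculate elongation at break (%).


Formula: Elongation = (Lf - L0) / L0 * 100
Substituting: Elongation = (48.0860 - 39.4150) / 39.4150 * 100
Result: 21.9992 %


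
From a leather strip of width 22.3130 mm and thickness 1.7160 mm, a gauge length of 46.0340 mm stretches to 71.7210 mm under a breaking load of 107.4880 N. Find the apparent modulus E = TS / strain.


TS = F / (w * t) = 107.4880 / (22.3130 * 1.7160) = 2.8073 N/mm^2
strain = (Lf - L0) / L0 = (71.7210 - 46.0340) / 46.0340 = 0.5580
E = TS / strain = 2.8073 / 0.5580 = 5.0310 N/mm^2


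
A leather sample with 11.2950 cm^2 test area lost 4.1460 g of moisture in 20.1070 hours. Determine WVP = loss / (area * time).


Formula: WVP = loss / (area * time)
Substituting: WVP = 4.1460 / (11.2950 * 20.1070)
Result: 0.0182556 g/(cm^2*hr)


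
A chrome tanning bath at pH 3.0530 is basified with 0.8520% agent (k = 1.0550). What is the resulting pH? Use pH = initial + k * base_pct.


Formula: pH_final = pH_initial + k * base_pct
Substituting: pH_final = 3.0530 + 1.0550 * 0.8520
Result: 3.9519


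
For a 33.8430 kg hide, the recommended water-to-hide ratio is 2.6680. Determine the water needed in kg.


Formula: Water = hide_weight * ratio
Substituting: Water = 33.8430 * 2.6680
Result: 90.2931 kg


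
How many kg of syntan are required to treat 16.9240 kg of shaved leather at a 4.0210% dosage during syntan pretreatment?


Formula: Syntan = substrate * pct / 100
Substituting: Syntan = 16.9240 * 4.0210 / 100
Result: 0.6805 kg


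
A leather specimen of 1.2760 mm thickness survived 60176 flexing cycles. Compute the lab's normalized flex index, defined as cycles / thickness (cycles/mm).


Formula: Index = cycles / thickness
Substituting: Index = 60176 / 1.2760
Result: 47159.8746 cycles/mm


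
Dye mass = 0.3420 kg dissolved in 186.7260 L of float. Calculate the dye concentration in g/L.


Formula: Conc = dye_mass(kg) / volume(L) * 1000
Substituting: Conc = 0.3420 / 186.7260 * 1000
Result: 1.8316 g/L


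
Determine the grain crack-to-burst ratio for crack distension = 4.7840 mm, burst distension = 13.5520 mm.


Formula: Ratio = crack / burst
Substituting: Ratio = 4.7840 / 13.5520
Result: 0.3530


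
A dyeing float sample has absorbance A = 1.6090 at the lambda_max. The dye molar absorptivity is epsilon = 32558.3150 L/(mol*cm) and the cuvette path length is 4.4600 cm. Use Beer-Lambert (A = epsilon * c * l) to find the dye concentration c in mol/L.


Formula: c = A / (epsilon * l)
Substituting: c = 1.6090 / (32558.3150 * 4.4600)
Result: 1.1080e-05 mol/L


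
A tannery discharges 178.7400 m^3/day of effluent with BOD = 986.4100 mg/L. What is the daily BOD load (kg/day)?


Formula: BOD_load = volume * conc / 1000
Substituting: BOD_load = 178.7400 * 986.4100 / 1000
Result: 176.3109 kg/day


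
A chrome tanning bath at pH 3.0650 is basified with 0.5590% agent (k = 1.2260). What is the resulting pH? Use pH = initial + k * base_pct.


Formula: pH_final = pH_initial + k * base_pct
Substituting: pH_final = 3.0650 + 1.2260 * 0.5590
Result: 3.7503


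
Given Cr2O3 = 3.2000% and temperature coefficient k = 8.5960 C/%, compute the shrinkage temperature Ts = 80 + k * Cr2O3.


Formula: Ts = 80 + k * Cr2O3
Substituting: Ts = 80 + 8.5960 * 3.2000
Result: 107.5072 C


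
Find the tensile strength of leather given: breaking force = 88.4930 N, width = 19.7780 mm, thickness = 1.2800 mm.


Formula: TS = force / (width * thickness)
Substituting: TS = 88.4930 / (19.7780 * 1.2800)
Result: 3.4956 N/mm^2


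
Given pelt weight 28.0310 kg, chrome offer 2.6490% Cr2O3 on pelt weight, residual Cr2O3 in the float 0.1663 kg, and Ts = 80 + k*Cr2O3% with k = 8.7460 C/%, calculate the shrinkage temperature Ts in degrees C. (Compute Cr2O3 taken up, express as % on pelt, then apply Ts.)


Offered = pelt * offer_pct / 100 = 28.0310 * 2.6490 / 100 = 0.7425 kg
Uptake = offered - residual = 0.7425 - 0.1663 = 0.5762 kg
Cr2O3% on pelt = uptake / pelt * 100 = 0.5762 / 28.0310 * 100 = 2.0557 %
Ts = 80 + k * Cr2O3% = 80 + 8.7460 * 2.0557 = 97.9794 C


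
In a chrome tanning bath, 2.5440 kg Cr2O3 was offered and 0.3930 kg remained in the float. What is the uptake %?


Formula: Uptake = (offered - residual) / offered * 100
Substituting: Uptake = (2.5440 - 0.3930) / 2.5440 * 100
Result: 84.5519 %


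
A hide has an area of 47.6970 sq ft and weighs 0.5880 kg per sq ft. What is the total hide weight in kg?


Formula: Weight = area * weight_per_sqft
Substituting: Weight = 47.6970 * 0.5880
Result: 28.0458 kg


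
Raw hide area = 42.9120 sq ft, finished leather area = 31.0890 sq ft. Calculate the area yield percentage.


Formula: Yield = finished / raw * 100
Substituting: Yield = 31.0890 / 42.9120 * 100
Result: 72.4483 %


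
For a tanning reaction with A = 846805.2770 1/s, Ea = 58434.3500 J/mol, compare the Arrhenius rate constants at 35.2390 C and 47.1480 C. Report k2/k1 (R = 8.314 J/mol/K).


T1 = 35.2390 + 273.15 = 308.3890 K; T2 = 47.1480 + 273.15 = 320.2980 K
k1 = A * exp(-Ea/(R*T1)) = 846805.2770 * exp(-58434.3500/(8.314*308.3890)) = 1.0712e-04 1/s
k2 = A * exp(-Ea/(R*T2)) = 846805.2770 * exp(-58434.3500/(8.314*320.2980)) = 2.4997e-04 1/s
k2/k1 = 2.4997e-04 / 1.0712e-04 = 2.3335


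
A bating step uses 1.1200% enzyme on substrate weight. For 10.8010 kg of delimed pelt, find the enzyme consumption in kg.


Formula: Enzyme = substrate * pct / 100
Substituting: Enzyme = 10.8010 * 1.1200 / 100
Result: 0.1210 kg


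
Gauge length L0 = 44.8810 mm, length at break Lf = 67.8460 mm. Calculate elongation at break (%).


Formula: Elongation = (Lf - L0) / L0 * 100
Substituting: Elongation = (67.8460 - 44.8810) / 44.8810 * 100
Result: 51.1686 %


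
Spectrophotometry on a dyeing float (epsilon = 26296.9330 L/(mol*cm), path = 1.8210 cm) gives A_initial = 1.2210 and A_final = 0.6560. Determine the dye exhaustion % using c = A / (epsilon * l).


c_initial = A_i / (epsilon * l) = 1.2210 / (26296.9330 * 1.8210) = 2.5498e-05 mol/L
c_final = A_f / (epsilon * l) = 0.6560 / (26296.9330 * 1.8210) = 1.3699e-05 mol/L
Exhaustion = (c_initial - c_final) / c_initial * 100 = (2.5498e-05 - 1.3699e-05) / 2.5498e-05 * 100 = 46.2735 %


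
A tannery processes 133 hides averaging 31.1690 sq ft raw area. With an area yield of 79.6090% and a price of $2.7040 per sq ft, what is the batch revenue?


Raw_total = N * avg_area = 133 * 31.1690 = 4145.4770 sq ft
Finished = Raw_total * yield / 100 = 4145.4770 * 79.6090 / 100 = 3300.1728 sq ft
Value = Finished * price = 3300.1728 * 2.7040 = 8923.6672 $


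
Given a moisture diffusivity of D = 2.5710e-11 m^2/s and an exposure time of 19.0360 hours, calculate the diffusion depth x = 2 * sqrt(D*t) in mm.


t = 19.0360 hr * 3600 = 68529.6000 s
D * t = 2.5710e-11 * 68529.6000 = 1.7619e-06
x = 2 * sqrt(D*t) = 2 * sqrt(1.7619e-06) = 0.00265473 m = 2.6547 mm


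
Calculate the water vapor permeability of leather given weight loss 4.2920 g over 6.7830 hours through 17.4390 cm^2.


Formula: WVP = loss / (area * time)
Substituting: WVP = 4.2920 / (17.4390 * 6.7830)
Result: 0.0362841 g/(cm^2*hr)


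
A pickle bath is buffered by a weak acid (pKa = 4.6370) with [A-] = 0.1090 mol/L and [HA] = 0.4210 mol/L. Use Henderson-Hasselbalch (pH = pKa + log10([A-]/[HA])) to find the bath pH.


ratio = [A-] / [HA] = 0.1090 / 0.4210 = 0.2589
log10(ratio) = -0.5869
pH = pKa + log10(ratio) = 4.6370 - 0.5869 = 4.0501


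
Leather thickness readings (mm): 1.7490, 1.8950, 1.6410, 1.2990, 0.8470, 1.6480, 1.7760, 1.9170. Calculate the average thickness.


Formula: Average = sum / n
Substituting: Average = 12.7720 / 8
Result: 1.5965 mm


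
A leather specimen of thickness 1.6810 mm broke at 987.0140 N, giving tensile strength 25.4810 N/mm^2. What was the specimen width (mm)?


Formula: w = F / (TS * t)
Substituting: w = 987.0140 / (25.4810 * 1.6810)
Result: 23.0430 mm


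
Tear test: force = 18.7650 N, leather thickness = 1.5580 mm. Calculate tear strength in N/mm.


Formula: Tear strength = force / thickness
Substituting: Tear strength = 18.7650 / 1.5580
Result: 12.0443 N/mm


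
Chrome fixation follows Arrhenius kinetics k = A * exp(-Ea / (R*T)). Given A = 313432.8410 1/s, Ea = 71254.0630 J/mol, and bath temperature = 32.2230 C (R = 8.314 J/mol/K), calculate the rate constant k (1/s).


T_K = T_C + 273.15 = 32.2230 + 273.15 = 305.3730 K
exponent = -Ea / (R * T_K) = -71254.0630 / (8.314 * 305.3730) = -28.0653
k = A * exp(exponent) = 313432.8410 * exp(-28.0653) = 2.0303e-07 1/s


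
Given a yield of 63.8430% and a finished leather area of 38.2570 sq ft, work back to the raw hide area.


Formula: raw = finished * 100 / yield
Substituting: raw = 38.2570 * 100 / 63.8430
Result: 59.9236 sq ft


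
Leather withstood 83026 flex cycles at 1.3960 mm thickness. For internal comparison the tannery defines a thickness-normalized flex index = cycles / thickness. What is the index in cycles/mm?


Formula: Index = cycles / thickness
Substituting: Index = 83026 / 1.3960
Result: 59474.2120 cycles/mm


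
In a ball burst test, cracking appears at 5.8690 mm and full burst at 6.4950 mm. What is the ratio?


Formula: Ratio = crack / burst
Substituting: Ratio = 5.8690 / 6.4950
Result: 0.9036


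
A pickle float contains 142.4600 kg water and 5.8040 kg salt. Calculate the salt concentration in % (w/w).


Formula: Conc = salt / (water + salt) * 100
Substituting: Conc = 5.8040 / (142.4600 + 5.8040) * 100
Result: 3.9146 %


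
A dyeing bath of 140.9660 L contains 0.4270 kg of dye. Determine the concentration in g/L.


Formula: Conc = dye_mass(kg) / volume(L) * 1000
Substituting: Conc = 0.4270 / 140.9660 * 1000
Result: 3.0291 g/L


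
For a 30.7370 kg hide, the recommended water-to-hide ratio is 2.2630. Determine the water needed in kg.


Formula: Water = hide_weight * ratio
Substituting: Water = 30.7370 * 2.2630
Result: 69.5578 kg


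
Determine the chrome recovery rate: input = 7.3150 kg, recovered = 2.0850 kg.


Formula: Recovery = recovered / input * 100
Substituting: Recovery = 2.0850 / 7.3150 * 100
Result: 28.5031 %


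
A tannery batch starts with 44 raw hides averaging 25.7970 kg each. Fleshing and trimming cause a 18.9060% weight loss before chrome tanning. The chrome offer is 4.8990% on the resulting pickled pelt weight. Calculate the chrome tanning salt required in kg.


Total_raw = N * avg_wt = 44 * 25.7970 = 1135.0680 kg
Substrate = Total_raw * (1 - loss/100) = 1135.0680 * (1 - 18.9060/100) = 920.4720 kg
Chrome = Substrate * pct / 100 = 920.4720 * 4.8990 / 100 = 45.0939 kg


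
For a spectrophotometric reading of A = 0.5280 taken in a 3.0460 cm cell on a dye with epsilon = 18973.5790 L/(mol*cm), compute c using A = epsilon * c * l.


Formula: c = A / (epsilon * l)
Substituting: c = 0.5280 / (18973.5790 * 3.0460)
Result: 9.1360e-06 mol/L


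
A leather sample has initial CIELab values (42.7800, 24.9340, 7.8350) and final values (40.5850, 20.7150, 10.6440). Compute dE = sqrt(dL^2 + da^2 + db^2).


dL = -2.1950, da = -4.2190, db = 2.8090
dE = sqrt((-2.1950)^2 + (-4.2190)^2 + 2.8090^2) = 5.5234


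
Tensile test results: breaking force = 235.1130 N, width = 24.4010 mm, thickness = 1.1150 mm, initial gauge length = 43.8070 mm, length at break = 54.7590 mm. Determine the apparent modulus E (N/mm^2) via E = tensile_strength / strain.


TS = F / (w * t) = 235.1130 / (24.4010 * 1.1150) = 8.6416 N/mm^2
strain = (Lf - L0) / L0 = (54.7590 - 43.8070) / 43.8070 = 0.2500
E = TS / strain = 8.6416 / 0.2500 = 34.5656 N/mm^2


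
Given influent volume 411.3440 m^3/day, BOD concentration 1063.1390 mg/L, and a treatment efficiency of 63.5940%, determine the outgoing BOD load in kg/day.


Load_in = volume * conc / 1000 = 411.3440 * 1063.1390 / 1000 = 437.3158 kg/day
Removed = Load_in * eff / 100 = 437.3158 * 63.5940 / 100 = 278.1066 kg/day
Load_out = Load_in - Removed = 437.3158 - 278.1066 = 159.2092 kg/day


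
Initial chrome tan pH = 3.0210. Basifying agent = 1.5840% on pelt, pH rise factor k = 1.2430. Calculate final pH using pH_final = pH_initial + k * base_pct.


Formula: pH_final = pH_initial + k * base_pct
Substituting: pH_final = 3.0210 + 1.2430 * 1.5840
Result: 4.9899


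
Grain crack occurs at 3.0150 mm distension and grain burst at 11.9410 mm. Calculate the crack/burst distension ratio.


Formula: Ratio = crack / burst
Substituting: Ratio = 3.0150 / 11.9410
Result: 0.2525


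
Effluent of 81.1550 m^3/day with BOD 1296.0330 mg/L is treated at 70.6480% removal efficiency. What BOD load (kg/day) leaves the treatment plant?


Load_in = volume * conc / 1000 = 81.1550 * 1296.0330 / 1000 = 105.1796 kg/day
Removed = Load_in * eff / 100 = 105.1796 * 70.6480 / 100 = 74.3073 kg/day
Load_out = Load_in - Removed = 105.1796 - 74.3073 = 30.8723 kg/day


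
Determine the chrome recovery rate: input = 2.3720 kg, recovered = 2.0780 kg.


Formula: Recovery = recovered / input * 100
Substituting: Recovery = 2.0780 / 2.3720 * 100
Result: 87.6054 %


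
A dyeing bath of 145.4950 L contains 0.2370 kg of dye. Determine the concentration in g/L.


Formula: Conc = dye_mass(kg) / volume(L) * 1000
Substituting: Conc = 0.2370 / 145.4950 * 1000
Result: 1.6289 g/L


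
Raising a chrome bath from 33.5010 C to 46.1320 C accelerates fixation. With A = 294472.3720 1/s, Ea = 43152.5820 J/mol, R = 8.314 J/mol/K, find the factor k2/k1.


T1 = 33.5010 + 273.15 = 306.6510 K; T2 = 46.1320 + 273.15 = 319.2820 K
k1 = A * exp(-Ea/(R*T1)) = 294472.3720 * exp(-43152.5820/(8.314*306.6510)) = 0.0131283 1/s
k2 = A * exp(-Ea/(R*T2)) = 294472.3720 * exp(-43152.5820/(8.314*319.2820)) = 0.0256456 1/s
k2/k1 = 0.0256456 / 0.0131283 = 1.9535


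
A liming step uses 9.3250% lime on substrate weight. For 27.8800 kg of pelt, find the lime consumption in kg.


Formula: Lime = substrate * pct / 100
Substituting: Lime = 27.8800 * 9.3250 / 100
Result: 2.5998 kg


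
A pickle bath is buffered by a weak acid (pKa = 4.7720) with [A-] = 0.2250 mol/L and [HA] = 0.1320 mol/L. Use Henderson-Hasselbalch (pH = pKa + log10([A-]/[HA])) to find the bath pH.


ratio = [A-] / [HA] = 0.2250 / 0.1320 = 1.7045
log10(ratio) = 0.2316
pH = pKa + log10(ratio) = 4.7720 + 0.2316 = 5.0036


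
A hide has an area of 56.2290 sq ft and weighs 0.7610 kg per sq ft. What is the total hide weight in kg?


Formula: Weight = area * weight_per_sqft
Substituting: Weight = 56.2290 * 0.7610
Result: 42.7903 kg


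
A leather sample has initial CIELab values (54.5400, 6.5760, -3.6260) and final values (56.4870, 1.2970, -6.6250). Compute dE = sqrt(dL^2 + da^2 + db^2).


dL = 1.9470, da = -5.2790, db = -2.9990
dE = sqrt(1.9470^2 + (-5.2790)^2 + (-2.9990)^2) = 6.3759


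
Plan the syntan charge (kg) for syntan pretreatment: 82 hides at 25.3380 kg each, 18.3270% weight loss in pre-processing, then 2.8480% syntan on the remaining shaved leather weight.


Total_raw = N * avg_wt = 82 * 25.3380 = 2077.7160 kg
Substrate = Total_raw * (1 - loss/100) = 2077.7160 * (1 - 18.3270/100) = 1696.9330 kg
Syntan = Substrate * pct / 100 = 1696.9330 * 2.8480 / 100 = 48.3287 kg


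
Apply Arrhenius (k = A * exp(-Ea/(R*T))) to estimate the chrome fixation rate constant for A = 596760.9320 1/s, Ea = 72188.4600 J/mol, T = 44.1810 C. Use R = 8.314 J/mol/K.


T_K = T_C + 273.15 = 44.1810 + 273.15 = 317.3310 K
exponent = -Ea / (R * T_K) = -72188.4600 / (8.314 * 317.3310) = -27.3618
k = A * exp(exponent) = 596760.9320 * exp(-27.3618) = 7.8110e-07 1/s


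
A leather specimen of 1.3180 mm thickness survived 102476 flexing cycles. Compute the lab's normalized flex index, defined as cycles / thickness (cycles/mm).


Formula: Index = cycles / thickness
Substituting: Index = 102476 / 1.3180
Result: 77751.1381 cycles/mm


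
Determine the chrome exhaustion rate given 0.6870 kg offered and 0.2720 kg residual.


Formula: Uptake = (offered - residual) / offered * 100
Substituting: Uptake = (0.6870 - 0.2720) / 0.6870 * 100
Result: 60.4076 %


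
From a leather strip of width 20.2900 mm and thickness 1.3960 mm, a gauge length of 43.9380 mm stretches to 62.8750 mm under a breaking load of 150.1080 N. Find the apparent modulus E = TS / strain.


TS = F / (w * t) = 150.1080 / (20.2900 * 1.3960) = 5.2995 N/mm^2
strain = (Lf - L0) / L0 = (62.8750 - 43.9380) / 43.9380 = 0.4310
E = TS / strain = 5.2995 / 0.4310 = 12.2960 N/mm^2


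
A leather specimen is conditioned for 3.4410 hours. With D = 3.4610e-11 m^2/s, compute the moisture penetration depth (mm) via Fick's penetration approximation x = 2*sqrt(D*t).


t = 3.4410 hr * 3600 = 12387.6000 s
D * t = 3.4610e-11 * 12387.6000 = 4.2873e-07
x = 2 * sqrt(D*t) = 2 * sqrt(4.2873e-07) = 0.00130956 m = 1.3096 mm


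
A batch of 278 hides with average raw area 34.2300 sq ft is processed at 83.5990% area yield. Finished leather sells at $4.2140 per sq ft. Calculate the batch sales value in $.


Raw_total = N * avg_area = 278 * 34.2300 = 9515.9400 sq ft
Finished = Raw_total * yield / 100 = 9515.9400 * 83.5990 / 100 = 7955.2307 sq ft
Value = Finished * price = 7955.2307 * 4.2140 = 33523.3421 $


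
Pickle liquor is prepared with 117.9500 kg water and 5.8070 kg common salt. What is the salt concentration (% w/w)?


Formula: Conc = salt / (water + salt) * 100
Substituting: Conc = 5.8070 / (117.9500 + 5.8070) * 100
Result: 4.6923 %


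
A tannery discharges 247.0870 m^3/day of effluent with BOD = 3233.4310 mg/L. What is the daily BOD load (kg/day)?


Formula: BOD_load = volume * conc / 1000
Substituting: BOD_load = 247.0870 * 3233.4310 / 1000
Result: 798.9388 kg/day


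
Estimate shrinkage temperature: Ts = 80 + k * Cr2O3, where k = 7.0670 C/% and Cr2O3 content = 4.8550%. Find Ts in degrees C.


Formula: Ts = 80 + k * Cr2O3
Substituting: Ts = 80 + 7.0670 * 4.8550
Result: 114.3103 C


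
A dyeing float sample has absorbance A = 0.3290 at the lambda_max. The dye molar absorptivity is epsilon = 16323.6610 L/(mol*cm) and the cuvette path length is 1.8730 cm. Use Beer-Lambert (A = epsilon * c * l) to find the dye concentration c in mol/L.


Formula: c = A / (epsilon * l)
Substituting: c = 0.3290 / (16323.6610 * 1.8730)
Result: 1.0761e-05 mol/L


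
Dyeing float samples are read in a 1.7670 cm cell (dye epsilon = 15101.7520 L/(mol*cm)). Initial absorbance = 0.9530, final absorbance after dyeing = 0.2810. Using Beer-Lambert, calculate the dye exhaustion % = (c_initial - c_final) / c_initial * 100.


c_initial = A_i / (epsilon * l) = 0.9530 / (15101.7520 * 1.7670) = 3.5713e-05 mol/L
c_final = A_f / (epsilon * l) = 0.2810 / (15101.7520 * 1.7670) = 1.0530e-05 mol/L
Exhaustion = (c_initial - c_final) / c_initial * 100 = (3.5713e-05 - 1.0530e-05) / 3.5713e-05 * 100 = 70.5142 %


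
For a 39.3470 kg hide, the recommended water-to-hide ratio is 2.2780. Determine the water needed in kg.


Formula: Water = hide_weight * ratio
Substituting: Water = 39.3470 * 2.2780
Result: 89.6325 kg


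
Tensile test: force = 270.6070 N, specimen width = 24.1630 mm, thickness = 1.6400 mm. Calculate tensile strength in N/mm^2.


Formula: TS = force / (width * thickness)
Substituting: TS = 270.6070 / (24.1630 * 1.6400)
Result: 6.8288 N/mm^2


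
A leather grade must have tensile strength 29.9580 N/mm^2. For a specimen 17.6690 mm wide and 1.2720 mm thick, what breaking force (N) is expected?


Formula: F = TS * w * t
Substituting: F = 29.9580 * 17.6690 * 1.2720
Result: 673.3051 N


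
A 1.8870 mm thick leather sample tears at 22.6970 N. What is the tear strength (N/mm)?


Formula: Tear strength = force / thickness
Substituting: Tear strength = 22.6970 / 1.8870
Result: 12.0281 N/mm


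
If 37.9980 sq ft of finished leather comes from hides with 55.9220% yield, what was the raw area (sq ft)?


Formula: raw = finished * 100 / yield
Substituting: raw = 37.9980 * 100 / 55.9220
Result: 67.9482 sq ft


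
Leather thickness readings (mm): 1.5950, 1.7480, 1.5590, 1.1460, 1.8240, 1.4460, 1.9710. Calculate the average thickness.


Formula: Average = sum / n
Substituting: Average = 11.2890 / 7
Result: 1.6127 mm


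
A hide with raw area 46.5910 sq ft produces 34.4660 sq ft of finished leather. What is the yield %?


Formula: Yield = finished / raw * 100
Substituting: Yield = 34.4660 / 46.5910 * 100
Result: 73.9757 %


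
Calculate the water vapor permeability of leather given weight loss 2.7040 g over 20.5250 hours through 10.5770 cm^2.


Formula: WVP = loss / (area * time)
Substituting: WVP = 2.7040 / (10.5770 * 20.5250)
Result: 0.0124555 g/(cm^2*hr)


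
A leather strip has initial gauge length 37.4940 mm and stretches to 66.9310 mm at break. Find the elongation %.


Formula: Elongation = (Lf - L0) / L0 * 100
Substituting: Elongation = (66.9310 - 37.4940) / 37.4940 * 100
Result: 78.5112 %


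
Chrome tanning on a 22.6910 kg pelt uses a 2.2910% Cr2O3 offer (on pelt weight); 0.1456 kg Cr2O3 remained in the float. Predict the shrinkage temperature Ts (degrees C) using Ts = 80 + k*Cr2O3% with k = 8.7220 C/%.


Offered = pelt * offer_pct / 100 = 22.6910 * 2.2910 / 100 = 0.5199 kg
Uptake = offered - residual = 0.5199 - 0.1456 = 0.3743 kg
Cr2O3% on pelt = uptake / pelt * 100 = 0.3743 / 22.6910 * 100 = 1.6493 %
Ts = 80 + k * Cr2O3% = 80 + 8.7220 * 1.6493 = 94.3855 C


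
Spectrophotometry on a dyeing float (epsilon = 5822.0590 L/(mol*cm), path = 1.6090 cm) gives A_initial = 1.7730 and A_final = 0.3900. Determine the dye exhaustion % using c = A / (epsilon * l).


c_initial = A_i / (epsilon * l) = 1.7730 / (5822.0590 * 1.6090) = 1.8927e-04 mol/L
c_final = A_f / (epsilon * l) = 0.3900 / (5822.0590 * 1.6090) = 4.1632e-05 mol/L
Exhaustion = (c_initial - c_final) / c_initial * 100 = (1.8927e-04 - 4.1632e-05) / 1.8927e-04 * 100 = 78.0034 %


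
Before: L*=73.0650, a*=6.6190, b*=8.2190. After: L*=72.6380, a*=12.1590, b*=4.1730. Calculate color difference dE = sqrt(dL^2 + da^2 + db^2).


dL = -0.4270, da = 5.5400, db = -4.0460
dE = sqrt((-0.4270)^2 + 5.5400^2 + (-4.0460)^2) = 6.8734


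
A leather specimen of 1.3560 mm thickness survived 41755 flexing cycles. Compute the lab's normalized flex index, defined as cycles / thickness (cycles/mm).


Formula: Index = cycles / thickness
Substituting: Index = 41755 / 1.3560
Result: 30792.7729 cycles/mm


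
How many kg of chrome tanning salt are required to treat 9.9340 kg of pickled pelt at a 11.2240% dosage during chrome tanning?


Formula: Chrome = substrate * pct / 100
Substituting: Chrome = 9.9340 * 11.2240 / 100
Result: 1.1150 kg


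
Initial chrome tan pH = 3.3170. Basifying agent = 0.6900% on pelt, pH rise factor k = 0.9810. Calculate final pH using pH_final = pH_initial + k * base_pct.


Formula: pH_final = pH_initial + k * base_pct
Substituting: pH_final = 3.3170 + 0.9810 * 0.6900
Result: 3.9939


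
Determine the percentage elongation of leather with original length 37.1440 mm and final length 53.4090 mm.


Formula: Elongation = (Lf - L0) / L0 * 100
Substituting: Elongation = (53.4090 - 37.1440) / 37.1440 * 100
Result: 43.7890 %


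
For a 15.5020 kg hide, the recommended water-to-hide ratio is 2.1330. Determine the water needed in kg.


Formula: Water = hide_weight * ratio
Substituting: Water = 15.5020 * 2.1330
Result: 33.0658 kg


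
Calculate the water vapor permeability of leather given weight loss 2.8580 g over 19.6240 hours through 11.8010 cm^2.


Formula: WVP = loss / (area * time)
Substituting: WVP = 2.8580 / (11.8010 * 19.6240)
Result: 0.0123412 g/(cm^2*hr)


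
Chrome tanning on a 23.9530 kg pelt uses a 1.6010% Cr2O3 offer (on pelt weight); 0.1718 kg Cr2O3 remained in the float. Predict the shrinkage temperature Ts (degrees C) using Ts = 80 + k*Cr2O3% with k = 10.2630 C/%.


Offered = pelt * offer_pct / 100 = 23.9530 * 1.6010 / 100 = 0.3835 kg
Uptake = offered - residual = 0.3835 - 0.1718 = 0.2117 kg
Cr2O3% on pelt = uptake / pelt * 100 = 0.2117 / 23.9530 * 100 = 0.8838 %
Ts = 80 + k * Cr2O3% = 80 + 10.2630 * 0.8838 = 89.0701 C


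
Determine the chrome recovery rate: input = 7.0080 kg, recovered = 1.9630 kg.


Formula: Recovery = recovered / input * 100
Substituting: Recovery = 1.9630 / 7.0080 * 100
Result: 28.0108 %


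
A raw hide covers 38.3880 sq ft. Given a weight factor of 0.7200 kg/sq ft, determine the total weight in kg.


Formula: Weight = area * weight_per_sqft
Substituting: Weight = 38.3880 * 0.7200
Result: 27.6394 kg


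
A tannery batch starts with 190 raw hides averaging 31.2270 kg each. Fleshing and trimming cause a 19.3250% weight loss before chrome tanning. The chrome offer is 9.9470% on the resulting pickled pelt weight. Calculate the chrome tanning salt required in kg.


Total_raw = N * avg_wt = 190 * 31.2270 = 5933.1300 kg
Substrate = Total_raw * (1 - loss/100) = 5933.1300 * (1 - 19.3250/100) = 4786.5526 kg
Chrome = Substrate * pct / 100 = 4786.5526 * 9.9470 / 100 = 476.1184 kg


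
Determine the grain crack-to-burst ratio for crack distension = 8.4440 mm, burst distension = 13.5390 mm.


Formula: Ratio = crack / burst
Substituting: Ratio = 8.4440 / 13.5390
Result: 0.6237


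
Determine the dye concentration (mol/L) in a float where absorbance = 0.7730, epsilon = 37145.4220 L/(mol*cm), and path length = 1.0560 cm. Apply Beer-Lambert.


Formula: c = A / (epsilon * l)
Substituting: c = 0.7730 / (37145.4220 * 1.0560)
Result: 1.9707e-05 mol/L


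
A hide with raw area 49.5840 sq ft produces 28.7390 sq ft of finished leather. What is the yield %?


Formula: Yield = finished / raw * 100
Substituting: Yield = 28.7390 / 49.5840 * 100
Result: 57.9602 %


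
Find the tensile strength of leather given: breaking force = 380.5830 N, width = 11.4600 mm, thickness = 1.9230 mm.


Formula: TS = force / (width * thickness)
Substituting: TS = 380.5830 / (11.4600 * 1.9230)
Result: 17.2697 N/mm^2


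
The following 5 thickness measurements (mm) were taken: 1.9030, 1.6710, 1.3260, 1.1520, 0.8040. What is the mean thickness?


Formula: Average = sum / n
Substituting: Average = 6.8560 / 5
Result: 1.3712 mm


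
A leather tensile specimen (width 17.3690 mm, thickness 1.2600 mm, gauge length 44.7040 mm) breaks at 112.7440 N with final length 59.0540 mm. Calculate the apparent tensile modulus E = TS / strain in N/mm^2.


TS = F / (w * t) = 112.7440 / (17.3690 * 1.2600) = 5.1517 N/mm^2
strain = (Lf - L0) / L0 = (59.0540 - 44.7040) / 44.7040 = 0.3210
E = TS / strain = 5.1517 / 0.3210 = 16.0488 N/mm^2


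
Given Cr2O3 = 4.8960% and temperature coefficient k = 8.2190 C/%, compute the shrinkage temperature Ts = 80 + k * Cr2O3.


Formula: Ts = 80 + k * Cr2O3
Substituting: Ts = 80 + 8.2190 * 4.8960
Result: 120.2402 C


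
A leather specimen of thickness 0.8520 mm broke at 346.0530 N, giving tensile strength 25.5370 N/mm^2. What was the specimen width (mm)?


Formula: w = F / (TS * t)
Substituting: w = 346.0530 / (25.5370 * 0.8520)
Result: 15.9050 mm


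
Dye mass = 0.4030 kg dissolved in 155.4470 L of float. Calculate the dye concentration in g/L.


Formula: Conc = dye_mass(kg) / volume(L) * 1000
Substituting: Conc = 0.4030 / 155.4470 * 1000
Result: 2.5925 g/L


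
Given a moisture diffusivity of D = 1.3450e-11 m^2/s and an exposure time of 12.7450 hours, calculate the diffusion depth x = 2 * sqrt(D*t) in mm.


t = 12.7450 hr * 3600 = 45882.0000 s
D * t = 1.3450e-11 * 45882.0000 = 6.1711e-07
x = 2 * sqrt(D*t) = 2 * sqrt(6.1711e-07) = 0.00157113 m = 1.5711 mm


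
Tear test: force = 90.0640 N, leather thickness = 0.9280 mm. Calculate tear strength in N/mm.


Formula: Tear strength = force / thickness
Substituting: Tear strength = 90.0640 / 0.9280
Result: 97.0517 N/mm


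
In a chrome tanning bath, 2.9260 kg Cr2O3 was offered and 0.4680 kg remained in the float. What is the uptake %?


Formula: Uptake = (offered - residual) / offered * 100
Substituting: Uptake = (2.9260 - 0.4680) / 2.9260 * 100
Result: 84.0055 %


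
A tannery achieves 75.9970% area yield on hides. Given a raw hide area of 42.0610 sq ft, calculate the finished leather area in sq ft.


Formula: finished = raw * yield / 100
Substituting: finished = 42.0610 * 75.9970 / 100
Result: 31.9651 sq ft


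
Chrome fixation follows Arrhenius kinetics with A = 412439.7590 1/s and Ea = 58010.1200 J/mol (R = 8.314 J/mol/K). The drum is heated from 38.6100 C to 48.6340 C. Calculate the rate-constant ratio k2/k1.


T1 = 38.6100 + 273.15 = 311.7600 K; T2 = 48.6340 + 273.15 = 321.7840 K
k1 = A * exp(-Ea/(R*T1)) = 412439.7590 * exp(-58010.1200/(8.314*311.7600)) = 7.8624e-05 1/s
k2 = A * exp(-Ea/(R*T2)) = 412439.7590 * exp(-58010.1200/(8.314*321.7840)) = 1.5788e-04 1/s
k2/k1 = 1.5788e-04 / 7.8624e-05 = 2.0081


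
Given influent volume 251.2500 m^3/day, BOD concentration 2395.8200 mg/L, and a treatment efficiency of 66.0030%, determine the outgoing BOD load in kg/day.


Load_in = volume * conc / 1000 = 251.2500 * 2395.8200 / 1000 = 601.9498 kg/day
Removed = Load_in * eff / 100 = 601.9498 * 66.0030 / 100 = 397.3049 kg/day
Load_out = Load_in - Removed = 601.9498 - 397.3049 = 204.6449 kg/day


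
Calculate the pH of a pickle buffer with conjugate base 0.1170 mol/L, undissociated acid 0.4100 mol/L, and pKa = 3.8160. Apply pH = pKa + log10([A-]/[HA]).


ratio = [A-] / [HA] = 0.1170 / 0.4100 = 0.2854
log10(ratio) = -0.5446
pH = pKa + log10(ratio) = 3.8160 - 0.5446 = 3.2714


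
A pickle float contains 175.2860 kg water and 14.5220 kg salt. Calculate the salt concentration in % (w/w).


Formula: Conc = salt / (water + salt) * 100
Substituting: Conc = 14.5220 / (175.2860 + 14.5220) * 100
Result: 7.6509 %


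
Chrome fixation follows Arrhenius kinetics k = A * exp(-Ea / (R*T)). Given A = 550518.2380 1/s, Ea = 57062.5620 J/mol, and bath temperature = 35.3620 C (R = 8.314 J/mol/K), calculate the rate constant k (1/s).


T_K = T_C + 273.15 = 35.3620 + 273.15 = 308.5120 K
exponent = -Ea / (R * T_K) = -57062.5620 / (8.314 * 308.5120) = -22.2469
k = A * exp(exponent) = 550518.2380 * exp(-22.2469) = 1.1997e-04 1/s


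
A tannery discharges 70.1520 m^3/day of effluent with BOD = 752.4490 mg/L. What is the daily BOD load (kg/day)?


Formula: BOD_load = volume * conc / 1000
Substituting: BOD_load = 70.1520 * 752.4490 / 1000
Result: 52.7858 kg/day


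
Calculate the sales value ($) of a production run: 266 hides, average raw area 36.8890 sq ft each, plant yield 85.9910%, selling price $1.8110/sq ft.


Raw_total = N * avg_area = 266 * 36.8890 = 9812.4740 sq ft
Finished = Raw_total * yield / 100 = 9812.4740 * 85.9910 / 100 = 8437.8445 sq ft
Value = Finished * price = 8437.8445 * 1.8110 = 15280.9364 $


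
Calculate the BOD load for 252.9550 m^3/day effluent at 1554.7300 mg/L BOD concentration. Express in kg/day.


Formula: BOD_load = volume * conc / 1000
Substituting: BOD_load = 252.9550 * 1554.7300 / 1000
Result: 393.2767 kg/day


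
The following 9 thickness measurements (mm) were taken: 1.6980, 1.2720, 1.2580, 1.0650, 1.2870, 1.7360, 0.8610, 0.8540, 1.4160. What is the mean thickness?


Formula: Average = sum / n
Substituting: Average = 11.4470 / 9
Result: 1.2719 mm


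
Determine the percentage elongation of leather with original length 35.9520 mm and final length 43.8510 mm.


Formula: Elongation = (Lf - L0) / L0 * 100
Substituting: Elongation = (43.8510 - 35.9520) / 35.9520 * 100
Result: 21.9710 %


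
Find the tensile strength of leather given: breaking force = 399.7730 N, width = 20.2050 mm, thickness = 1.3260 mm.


Formula: TS = force / (width * thickness)
Substituting: TS = 399.7730 / (20.2050 * 1.3260)
Result: 14.9215 N/mm^2


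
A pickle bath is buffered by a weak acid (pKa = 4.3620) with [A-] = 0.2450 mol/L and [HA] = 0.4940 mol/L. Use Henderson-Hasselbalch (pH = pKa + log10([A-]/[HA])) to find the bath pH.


ratio = [A-] / [HA] = 0.2450 / 0.4940 = 0.4960
log10(ratio) = -0.3046
pH = pKa + log10(ratio) = 4.3620 - 0.3046 = 4.0574


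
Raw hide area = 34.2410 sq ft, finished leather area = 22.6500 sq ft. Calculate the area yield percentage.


Formula: Yield = finished / raw * 100
Substituting: Yield = 22.6500 / 34.2410 * 100
Result: 66.1488 %


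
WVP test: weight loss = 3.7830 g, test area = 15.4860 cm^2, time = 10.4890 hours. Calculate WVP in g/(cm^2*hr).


Formula: WVP = loss / (area * time)
Substituting: WVP = 3.7830 / (15.4860 * 10.4890)
Result: 0.0232897 g/(cm^2*hr)


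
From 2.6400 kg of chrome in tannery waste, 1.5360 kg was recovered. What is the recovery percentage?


Formula: Recovery = recovered / input * 100
Substituting: Recovery = 1.5360 / 2.6400 * 100
Result: 58.1818 %


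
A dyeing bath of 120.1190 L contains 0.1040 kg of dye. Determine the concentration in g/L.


Formula: Conc = dye_mass(kg) / volume(L) * 1000
Substituting: Conc = 0.1040 / 120.1190 * 1000
Result: 0.8658 g/L


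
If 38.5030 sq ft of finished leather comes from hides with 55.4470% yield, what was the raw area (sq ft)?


Formula: raw = finished * 100 / yield
Substituting: raw = 38.5030 * 100 / 55.4470
Result: 69.4411 sq ft


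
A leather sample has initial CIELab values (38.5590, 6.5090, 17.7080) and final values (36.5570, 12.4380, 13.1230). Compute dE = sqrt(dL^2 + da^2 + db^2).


dL = -2.0020, da = 5.9290, db = -4.5850
dE = sqrt((-2.0020)^2 + 5.9290^2 + (-4.5850)^2) = 7.7578


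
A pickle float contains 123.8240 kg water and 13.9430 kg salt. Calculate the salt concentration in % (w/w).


Formula: Conc = salt / (water + salt) * 100
Substituting: Conc = 13.9430 / (123.8240 + 13.9430) * 100
Result: 10.1207 %


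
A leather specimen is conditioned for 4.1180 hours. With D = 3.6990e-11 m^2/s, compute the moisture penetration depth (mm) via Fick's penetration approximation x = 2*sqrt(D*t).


t = 4.1180 hr * 3600 = 14824.8000 s
D * t = 3.6990e-11 * 14824.8000 = 5.4837e-07
x = 2 * sqrt(D*t) = 2 * sqrt(5.4837e-07) = 0.00148104 m = 1.4810 mm


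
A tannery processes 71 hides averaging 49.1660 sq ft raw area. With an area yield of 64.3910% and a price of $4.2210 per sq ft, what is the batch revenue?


Raw_total = N * avg_area = 71 * 49.1660 = 3490.7860 sq ft
Finished = Raw_total * yield / 100 = 3490.7860 * 64.3910 / 100 = 2247.7520 sq ft
Value = Finished * price = 2247.7520 * 4.2210 = 9487.7612 $


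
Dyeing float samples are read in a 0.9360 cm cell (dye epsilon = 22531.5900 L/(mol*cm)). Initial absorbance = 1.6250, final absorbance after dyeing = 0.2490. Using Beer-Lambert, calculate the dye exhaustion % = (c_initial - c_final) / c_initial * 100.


c_initial = A_i / (epsilon * l) = 1.6250 / (22531.5900 * 0.9360) = 7.7052e-05 mol/L
c_final = A_f / (epsilon * l) = 0.2490 / (22531.5900 * 0.9360) = 1.1807e-05 mol/L
Exhaustion = (c_initial - c_final) / c_initial * 100 = (7.7052e-05 - 1.1807e-05) / 7.7052e-05 * 100 = 84.6769 %


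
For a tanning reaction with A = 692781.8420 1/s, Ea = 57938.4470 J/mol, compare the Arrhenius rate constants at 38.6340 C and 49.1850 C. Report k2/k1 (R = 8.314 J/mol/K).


T1 = 38.6340 + 273.15 = 311.7840 K; T2 = 49.1850 + 273.15 = 322.3350 K
k1 = A * exp(-Ea/(R*T1)) = 692781.8420 * exp(-57938.4470/(8.314*311.7840)) = 1.3600e-04 1/s
k2 = A * exp(-Ea/(R*T2)) = 692781.8420 * exp(-57938.4470/(8.314*322.3350)) = 2.8267e-04 1/s
k2/k1 = 2.8267e-04 / 1.3600e-04 = 2.0785


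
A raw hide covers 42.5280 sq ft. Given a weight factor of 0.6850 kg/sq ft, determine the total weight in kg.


Formula: Weight = area * weight_per_sqft
Substituting: Weight = 42.5280 * 0.6850
Result: 29.1317 kg


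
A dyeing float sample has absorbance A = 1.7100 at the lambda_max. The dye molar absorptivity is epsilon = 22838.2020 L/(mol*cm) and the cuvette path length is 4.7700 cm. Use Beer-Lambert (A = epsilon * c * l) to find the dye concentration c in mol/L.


Formula: c = A / (epsilon * l)
Substituting: c = 1.7100 / (22838.2020 * 4.7700)
Result: 1.5697e-05 mol/L


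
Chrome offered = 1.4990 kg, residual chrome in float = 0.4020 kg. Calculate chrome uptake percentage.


Formula: Uptake = (offered - residual) / offered * 100
Substituting: Uptake = (1.4990 - 0.4020) / 1.4990 * 100
Result: 73.1821 %


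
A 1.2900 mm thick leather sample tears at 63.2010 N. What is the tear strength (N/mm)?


Formula: Tear strength = force / thickness
Substituting: Tear strength = 63.2010 / 1.2900
Result: 48.9930 N/mm


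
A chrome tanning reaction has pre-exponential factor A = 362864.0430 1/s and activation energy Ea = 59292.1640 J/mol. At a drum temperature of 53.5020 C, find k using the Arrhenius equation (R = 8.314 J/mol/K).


T_K = T_C + 273.15 = 53.5020 + 273.15 = 326.6520 K
exponent = -Ea / (R * T_K) = -59292.1640 / (8.314 * 326.6520) = -21.8324
k = A * exp(exponent) = 362864.0430 * exp(-21.8324) = 1.1969e-04 1/s


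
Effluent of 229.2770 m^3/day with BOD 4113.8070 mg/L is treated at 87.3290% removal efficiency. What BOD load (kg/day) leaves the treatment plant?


Load_in = volume * conc / 1000 = 229.2770 * 4113.8070 / 1000 = 943.2013 kg/day
Removed = Load_in * eff / 100 = 943.2013 * 87.3290 / 100 = 823.6883 kg/day
Load_out = Load_in - Removed = 943.2013 - 823.6883 = 119.5130 kg/day


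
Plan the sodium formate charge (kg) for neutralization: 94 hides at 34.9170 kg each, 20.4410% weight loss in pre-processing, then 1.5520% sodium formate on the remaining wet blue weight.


Total_raw = N * avg_wt = 94 * 34.9170 = 3282.1980 kg
Substrate = Total_raw * (1 - loss/100) = 3282.1980 * (1 - 20.4410/100) = 2611.2839 kg
Neutralizer = Substrate * pct / 100 = 2611.2839 * 1.5520 / 100 = 40.5271 kg


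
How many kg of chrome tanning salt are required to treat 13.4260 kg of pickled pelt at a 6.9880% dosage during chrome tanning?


Formula: Chrome = substrate * pct / 100
Substituting: Chrome = 13.4260 * 6.9880 / 100
Result: 0.9382 kg


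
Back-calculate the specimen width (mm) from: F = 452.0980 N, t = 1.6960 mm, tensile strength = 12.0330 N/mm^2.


Formula: w = F / (TS * t)
Substituting: w = 452.0980 / (12.0330 * 1.6960)
Result: 22.1530 mm
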